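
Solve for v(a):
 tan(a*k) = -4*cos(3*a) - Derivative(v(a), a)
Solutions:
 v(a) = C1 - Piecewise((-log(cos(a*k))/k, Ne(k, 0)), (0, True)) - 4*sin(3*a)/3


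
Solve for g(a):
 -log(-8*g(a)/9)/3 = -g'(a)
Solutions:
 -3*Integral(1/(log(-_y) - 2*log(3) + 3*log(2)), (_y, g(a))) = C1 - a


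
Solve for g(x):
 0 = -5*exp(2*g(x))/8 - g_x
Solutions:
 g(x) = log(-sqrt(1/(C1 + 5*x))) + log(2)
 g(x) = log(1/(C1 + 5*x))/2 + log(2)


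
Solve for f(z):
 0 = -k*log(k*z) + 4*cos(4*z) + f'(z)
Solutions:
 f(z) = C1 + k*z*(log(k*z) - 1) - sin(4*z)


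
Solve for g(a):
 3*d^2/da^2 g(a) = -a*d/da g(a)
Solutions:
 g(a) = C1 + C2*erf(sqrt(6)*a/6)


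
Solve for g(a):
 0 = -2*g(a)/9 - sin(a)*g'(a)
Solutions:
 g(a) = C1*(cos(a) + 1)^(1/9)/(cos(a) - 1)^(1/9)


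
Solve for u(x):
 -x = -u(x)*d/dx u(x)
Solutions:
 u(x) = -sqrt(C1 + x^2)
 u(x) = sqrt(C1 + x^2)


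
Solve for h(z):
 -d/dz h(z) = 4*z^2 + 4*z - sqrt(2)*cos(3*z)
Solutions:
 h(z) = C1 - 4*z^3/3 - 2*z^2 + sqrt(2)*sin(3*z)/3


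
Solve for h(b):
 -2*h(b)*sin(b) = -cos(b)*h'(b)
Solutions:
 h(b) = C1/cos(b)^2


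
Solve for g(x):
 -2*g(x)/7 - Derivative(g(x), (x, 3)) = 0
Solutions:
 g(x) = C3*exp(-2^(1/3)*7^(2/3)*x/7) + (C1*sin(2^(1/3)*sqrt(3)*7^(2/3)*x/14) + C2*cos(2^(1/3)*sqrt(3)*7^(2/3)*x/14))*exp(2^(1/3)*7^(2/3)*x/14)


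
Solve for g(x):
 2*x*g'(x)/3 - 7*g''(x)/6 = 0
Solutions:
 g(x) = C1 + C2*erfi(sqrt(14)*x/7)


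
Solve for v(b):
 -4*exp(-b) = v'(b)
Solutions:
 v(b) = C1 + 4*exp(-b)


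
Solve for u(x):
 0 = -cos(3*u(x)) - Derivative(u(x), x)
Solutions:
 u(x) = -asin((C1 + exp(6*x))/(C1 - exp(6*x)))/3 + pi/3
 u(x) = asin((C1 + exp(6*x))/(C1 - exp(6*x)))/3


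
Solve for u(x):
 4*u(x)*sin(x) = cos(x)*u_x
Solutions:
 u(x) = C1/cos(x)^4


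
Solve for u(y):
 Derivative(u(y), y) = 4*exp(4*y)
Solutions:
 u(y) = C1 + exp(4*y)


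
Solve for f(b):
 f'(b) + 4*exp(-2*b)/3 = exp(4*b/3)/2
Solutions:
 f(b) = C1 + 3*exp(4*b/3)/8 + 2*exp(-2*b)/3


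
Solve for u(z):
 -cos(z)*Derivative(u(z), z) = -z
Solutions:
 u(z) = C1 + Integral(z/cos(z), z)


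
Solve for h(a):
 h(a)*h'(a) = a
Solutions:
 h(a) = -sqrt(C1 + a^2)
 h(a) = sqrt(C1 + a^2)


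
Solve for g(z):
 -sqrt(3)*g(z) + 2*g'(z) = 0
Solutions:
 g(z) = C1*exp(sqrt(3)*z/2)


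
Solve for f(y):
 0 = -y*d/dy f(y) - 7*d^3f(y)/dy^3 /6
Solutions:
 f(y) = C1 + Integral(C2*airyai(-6^(1/3)*7^(2/3)*y/7) + C3*airybi(-6^(1/3)*7^(2/3)*y/7), y)


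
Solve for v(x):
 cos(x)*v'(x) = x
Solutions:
 v(x) = C1 + Integral(x/cos(x), x)


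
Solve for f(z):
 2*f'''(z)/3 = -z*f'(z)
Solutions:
 f(z) = C1 + Integral(C2*airyai(-2^(2/3)*3^(1/3)*z/2) + C3*airybi(-2^(2/3)*3^(1/3)*z/2), z)


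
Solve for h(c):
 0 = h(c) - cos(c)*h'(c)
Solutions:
 h(c) = C1*sqrt(sin(c) + 1)/sqrt(sin(c) - 1)


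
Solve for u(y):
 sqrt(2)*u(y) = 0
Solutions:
 u(y) = 0


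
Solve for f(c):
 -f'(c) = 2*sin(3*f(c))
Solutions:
 f(c) = -acos((-C1 - exp(12*c))/(C1 - exp(12*c)))/3 + 2*pi/3
 f(c) = acos((-C1 - exp(12*c))/(C1 - exp(12*c)))/3


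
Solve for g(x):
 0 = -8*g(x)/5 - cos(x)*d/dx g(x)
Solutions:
 g(x) = C1*(sin(x) - 1)^(4/5)/(sin(x) + 1)^(4/5)


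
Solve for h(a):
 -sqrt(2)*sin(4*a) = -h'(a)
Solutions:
 h(a) = C1 - sqrt(2)*cos(4*a)/4


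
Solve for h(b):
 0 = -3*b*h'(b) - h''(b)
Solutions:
 h(b) = C1 + C2*erf(sqrt(6)*b/2)


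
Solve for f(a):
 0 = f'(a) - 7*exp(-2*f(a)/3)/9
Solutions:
 f(a) = 3*log(-sqrt(C1 + 7*a)) - 6*log(3) + 3*log(6)/2
 f(a) = 3*log(C1 + 7*a)/2 - 6*log(3) + 3*log(6)/2


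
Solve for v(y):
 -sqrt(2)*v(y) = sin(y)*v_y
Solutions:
 v(y) = C1*(cos(y) + 1)^(sqrt(2)/2)/(cos(y) - 1)^(sqrt(2)/2)


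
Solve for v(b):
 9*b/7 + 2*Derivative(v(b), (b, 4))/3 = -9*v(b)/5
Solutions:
 v(b) = -5*b/7 + (C1*sin(15^(3/4)*2^(1/4)*b/10) + C2*cos(15^(3/4)*2^(1/4)*b/10))*exp(-15^(3/4)*2^(1/4)*b/10) + (C3*sin(15^(3/4)*2^(1/4)*b/10) + C4*cos(15^(3/4)*2^(1/4)*b/10))*exp(15^(3/4)*2^(1/4)*b/10)


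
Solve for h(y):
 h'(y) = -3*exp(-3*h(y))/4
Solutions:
 h(y) = log(C1 - 9*y/4)/3
 h(y) = log((-1 - sqrt(3)*I)*(C1 - 9*y/4)^(1/3)/2)
 h(y) = log((-1 + sqrt(3)*I)*(C1 - 9*y/4)^(1/3)/2)


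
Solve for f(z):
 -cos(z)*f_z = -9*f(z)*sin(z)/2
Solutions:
 f(z) = C1/cos(z)^(9/2)


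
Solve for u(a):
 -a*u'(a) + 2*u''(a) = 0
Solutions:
 u(a) = C1 + C2*erfi(a/2)


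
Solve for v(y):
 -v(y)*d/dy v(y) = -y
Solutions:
 v(y) = -sqrt(C1 + y^2)
 v(y) = sqrt(C1 + y^2)


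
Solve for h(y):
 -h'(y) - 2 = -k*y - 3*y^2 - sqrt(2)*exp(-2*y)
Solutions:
 h(y) = C1 + k*y^2/2 + y^3 - 2*y - sqrt(2)*exp(-2*y)/2


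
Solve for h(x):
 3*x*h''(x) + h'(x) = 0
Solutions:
 h(x) = C1 + C2*x^(2/3)


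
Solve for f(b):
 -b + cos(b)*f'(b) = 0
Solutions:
 f(b) = C1 + Integral(b/cos(b), b)


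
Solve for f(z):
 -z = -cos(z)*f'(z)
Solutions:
 f(z) = C1 + Integral(z/cos(z), z)


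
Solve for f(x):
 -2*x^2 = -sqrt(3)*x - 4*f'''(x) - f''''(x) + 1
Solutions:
 f(x) = C1 + C2*x + C3*x^2 + C4*exp(-4*x) + x^5/120 + x^4*(-sqrt(3) - 1)/96 + x^3*(sqrt(3) + 5)/96


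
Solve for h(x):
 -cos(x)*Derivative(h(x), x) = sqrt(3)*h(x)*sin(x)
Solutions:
 h(x) = C1*cos(x)^(sqrt(3))


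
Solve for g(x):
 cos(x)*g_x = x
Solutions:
 g(x) = C1 + Integral(x/cos(x), x)


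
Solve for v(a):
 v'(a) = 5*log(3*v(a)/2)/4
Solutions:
 4*Integral(1/(-log(_y) - log(3) + log(2)), (_y, v(a)))/5 = C1 - a


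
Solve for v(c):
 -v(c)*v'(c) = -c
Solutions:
 v(c) = -sqrt(C1 + c^2)
 v(c) = sqrt(C1 + c^2)


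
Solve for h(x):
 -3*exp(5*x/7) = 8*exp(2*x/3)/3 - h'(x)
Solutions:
 h(x) = C1 + 21*exp(5*x/7)/5 + 4*exp(2*x/3)


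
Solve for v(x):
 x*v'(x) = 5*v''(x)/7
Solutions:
 v(x) = C1 + C2*erfi(sqrt(70)*x/10)


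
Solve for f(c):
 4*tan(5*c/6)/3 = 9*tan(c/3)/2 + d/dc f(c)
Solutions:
 f(c) = C1 + 27*log(cos(c/3))/2 - 8*log(cos(5*c/6))/5


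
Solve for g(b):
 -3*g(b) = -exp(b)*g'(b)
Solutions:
 g(b) = C1*exp(-3*exp(-b))


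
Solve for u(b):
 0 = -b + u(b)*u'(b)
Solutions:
 u(b) = -sqrt(C1 + b^2)
 u(b) = sqrt(C1 + b^2)


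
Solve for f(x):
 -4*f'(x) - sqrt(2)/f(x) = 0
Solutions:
 f(x) = -sqrt(C1 - 2*sqrt(2)*x)/2
 f(x) = sqrt(C1 - 2*sqrt(2)*x)/2


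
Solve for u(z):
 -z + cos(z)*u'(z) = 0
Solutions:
 u(z) = C1 + Integral(z/cos(z), z)


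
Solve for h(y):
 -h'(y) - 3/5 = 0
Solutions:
 h(y) = C1 - 3*y/5


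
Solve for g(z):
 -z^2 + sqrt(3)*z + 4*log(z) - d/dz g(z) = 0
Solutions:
 g(z) = C1 - z^3/3 + sqrt(3)*z^2/2 + 4*z*log(z) - 4*z


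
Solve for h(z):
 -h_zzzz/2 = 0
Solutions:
 h(z) = C1 + C2*z + C3*z^2 + C4*z^3


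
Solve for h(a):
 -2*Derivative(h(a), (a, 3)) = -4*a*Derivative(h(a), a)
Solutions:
 h(a) = C1 + Integral(C2*airyai(2^(1/3)*a) + C3*airybi(2^(1/3)*a), a)


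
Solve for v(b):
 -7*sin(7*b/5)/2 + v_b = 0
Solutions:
 v(b) = C1 - 5*cos(7*b/5)/2


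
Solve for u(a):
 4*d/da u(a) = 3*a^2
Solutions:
 u(a) = C1 + a^3/4


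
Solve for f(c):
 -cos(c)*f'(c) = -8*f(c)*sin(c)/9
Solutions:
 f(c) = C1/cos(c)^(8/9)


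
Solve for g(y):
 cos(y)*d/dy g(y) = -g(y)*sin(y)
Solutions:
 g(y) = C1*cos(y)


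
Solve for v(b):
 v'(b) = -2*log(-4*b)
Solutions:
 v(b) = C1 - 2*b*log(-b) + 2*b*(1 - 2*log(2))


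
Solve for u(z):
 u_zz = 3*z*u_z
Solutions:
 u(z) = C1 + C2*erfi(sqrt(6)*z/2)


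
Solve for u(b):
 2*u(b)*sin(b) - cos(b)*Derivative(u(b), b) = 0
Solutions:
 u(b) = C1/cos(b)^2


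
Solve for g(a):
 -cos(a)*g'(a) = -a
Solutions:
 g(a) = C1 + Integral(a/cos(a), a)


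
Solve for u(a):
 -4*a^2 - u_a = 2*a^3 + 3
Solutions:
 u(a) = C1 - a^4/2 - 4*a^3/3 - 3*a


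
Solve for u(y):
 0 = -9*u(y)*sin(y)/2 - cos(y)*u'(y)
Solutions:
 u(y) = C1*cos(y)^(9/2)


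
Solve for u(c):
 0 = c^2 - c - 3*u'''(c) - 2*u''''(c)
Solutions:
 u(c) = C1 + C2*c + C3*c^2 + C4*exp(-3*c/2) + c^5/180 - 7*c^4/216 + 7*c^3/81


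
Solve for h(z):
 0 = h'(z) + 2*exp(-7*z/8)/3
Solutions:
 h(z) = C1 + 16*exp(-7*z/8)/21


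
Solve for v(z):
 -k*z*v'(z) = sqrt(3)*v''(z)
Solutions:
 v(z) = Piecewise((-sqrt(2)*3^(1/4)*sqrt(pi)*C1*erf(sqrt(2)*3^(3/4)*sqrt(k)*z/6)/(2*sqrt(k)) - C2, (k > 0) | (k < 0)), (-C1*z - C2, True))


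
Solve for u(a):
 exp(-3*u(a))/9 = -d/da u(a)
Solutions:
 u(a) = log(C1 - a/3)/3
 u(a) = log((-1 - sqrt(3)*I)*(C1 - a/3)^(1/3)/2)
 u(a) = log((-1 + sqrt(3)*I)*(C1 - a/3)^(1/3)/2)


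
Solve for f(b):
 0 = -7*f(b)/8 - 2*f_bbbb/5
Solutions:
 f(b) = (C1*sin(sqrt(2)*35^(1/4)*b/4) + C2*cos(sqrt(2)*35^(1/4)*b/4))*exp(-sqrt(2)*35^(1/4)*b/4) + (C3*sin(sqrt(2)*35^(1/4)*b/4) + C4*cos(sqrt(2)*35^(1/4)*b/4))*exp(sqrt(2)*35^(1/4)*b/4)


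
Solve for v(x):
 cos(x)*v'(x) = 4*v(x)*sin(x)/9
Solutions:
 v(x) = C1/cos(x)^(4/9)


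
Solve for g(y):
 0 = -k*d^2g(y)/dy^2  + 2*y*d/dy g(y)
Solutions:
 g(y) = C1 + C2*erf(y*sqrt(-1/k))/sqrt(-1/k)


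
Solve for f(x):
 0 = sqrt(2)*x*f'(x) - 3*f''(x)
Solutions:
 f(x) = C1 + C2*erfi(2^(3/4)*sqrt(3)*x/6)


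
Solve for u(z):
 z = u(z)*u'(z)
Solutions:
 u(z) = -sqrt(C1 + z^2)
 u(z) = sqrt(C1 + z^2)


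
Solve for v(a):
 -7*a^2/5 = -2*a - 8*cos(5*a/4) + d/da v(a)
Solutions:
 v(a) = C1 - 7*a^3/15 + a^2 + 32*sin(5*a/4)/5


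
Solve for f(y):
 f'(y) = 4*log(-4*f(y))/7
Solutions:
 -7*Integral(1/(log(-_y) + 2*log(2)), (_y, f(y)))/4 = C1 - y


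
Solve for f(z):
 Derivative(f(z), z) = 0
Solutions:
 f(z) = C1


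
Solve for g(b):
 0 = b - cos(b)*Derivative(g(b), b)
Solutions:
 g(b) = C1 + Integral(b/cos(b), b)


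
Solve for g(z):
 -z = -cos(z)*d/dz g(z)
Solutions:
 g(z) = C1 + Integral(z/cos(z), z)


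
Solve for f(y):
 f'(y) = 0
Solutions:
 f(y) = C1


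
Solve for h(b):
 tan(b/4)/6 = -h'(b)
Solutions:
 h(b) = C1 + 2*log(cos(b/4))/3


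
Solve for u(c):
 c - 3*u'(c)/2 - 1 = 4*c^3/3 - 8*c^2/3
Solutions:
 u(c) = C1 - 2*c^4/9 + 16*c^3/27 + c^2/3 - 2*c/3


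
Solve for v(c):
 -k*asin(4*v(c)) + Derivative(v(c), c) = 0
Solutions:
 Integral(1/asin(4*_y), (_y, v(c))) = C1 + c*k


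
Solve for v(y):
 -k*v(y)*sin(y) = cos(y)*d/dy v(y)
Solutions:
 v(y) = C1*exp(k*log(cos(y)))


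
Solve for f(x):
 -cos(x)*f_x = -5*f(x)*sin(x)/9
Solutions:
 f(x) = C1/cos(x)^(5/9)


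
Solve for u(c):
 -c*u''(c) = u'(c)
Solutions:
 u(c) = C1 + C2*log(c)


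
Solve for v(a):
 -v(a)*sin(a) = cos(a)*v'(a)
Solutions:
 v(a) = C1*cos(a)


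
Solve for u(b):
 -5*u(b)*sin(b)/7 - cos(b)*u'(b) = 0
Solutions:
 u(b) = C1*cos(b)^(5/7)


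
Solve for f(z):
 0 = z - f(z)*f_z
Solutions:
 f(z) = -sqrt(C1 + z^2)
 f(z) = sqrt(C1 + z^2)


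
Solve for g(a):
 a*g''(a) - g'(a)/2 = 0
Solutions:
 g(a) = C1 + C2*a^(3/2)


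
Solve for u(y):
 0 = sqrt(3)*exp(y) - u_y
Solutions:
 u(y) = C1 + sqrt(3)*exp(y)


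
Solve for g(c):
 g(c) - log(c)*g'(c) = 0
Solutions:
 g(c) = C1*exp(li(c))


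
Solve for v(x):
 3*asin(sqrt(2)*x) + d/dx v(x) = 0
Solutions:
 v(x) = C1 - 3*x*asin(sqrt(2)*x) - 3*sqrt(2)*sqrt(1 - 2*x^2)/2


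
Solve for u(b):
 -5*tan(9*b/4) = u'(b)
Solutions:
 u(b) = C1 + 20*log(cos(9*b/4))/9


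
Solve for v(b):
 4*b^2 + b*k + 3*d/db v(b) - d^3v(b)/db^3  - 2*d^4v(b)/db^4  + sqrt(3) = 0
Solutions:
 v(b) = C1 + C4*exp(b) - 4*b^3/9 - b^2*k/6 - 8*b/9 - sqrt(3)*b/3 + (C2*sin(sqrt(15)*b/4) + C3*cos(sqrt(15)*b/4))*exp(-3*b/4)


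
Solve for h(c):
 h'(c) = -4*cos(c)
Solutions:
 h(c) = C1 - 4*sin(c)


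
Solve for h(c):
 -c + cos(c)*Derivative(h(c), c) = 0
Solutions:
 h(c) = C1 + Integral(c/cos(c), c)


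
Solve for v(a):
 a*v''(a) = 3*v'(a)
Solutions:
 v(a) = C1 + C2*a^4


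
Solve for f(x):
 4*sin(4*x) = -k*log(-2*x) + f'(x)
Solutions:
 f(x) = C1 + k*x*(log(-x) - 1) + k*x*log(2) - cos(4*x)


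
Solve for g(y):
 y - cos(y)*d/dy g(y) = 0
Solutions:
 g(y) = C1 + Integral(y/cos(y), y)


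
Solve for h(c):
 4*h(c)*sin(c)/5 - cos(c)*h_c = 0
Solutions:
 h(c) = C1/cos(c)^(4/5)


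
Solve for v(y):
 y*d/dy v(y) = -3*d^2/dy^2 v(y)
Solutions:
 v(y) = C1 + C2*erf(sqrt(6)*y/6)


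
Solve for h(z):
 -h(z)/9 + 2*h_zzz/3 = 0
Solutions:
 h(z) = C3*exp(6^(2/3)*z/6) + (C1*sin(2^(2/3)*3^(1/6)*z/4) + C2*cos(2^(2/3)*3^(1/6)*z/4))*exp(-6^(2/3)*z/12)


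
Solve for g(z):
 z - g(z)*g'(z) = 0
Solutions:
 g(z) = -sqrt(C1 + z^2)
 g(z) = sqrt(C1 + z^2)


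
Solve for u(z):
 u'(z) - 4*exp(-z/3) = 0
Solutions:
 u(z) = C1 - 12*exp(-z/3)


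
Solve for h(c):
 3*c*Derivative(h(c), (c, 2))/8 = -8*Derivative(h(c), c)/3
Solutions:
 h(c) = C1 + C2/c^(55/9)


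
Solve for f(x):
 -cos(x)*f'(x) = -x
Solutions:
 f(x) = C1 + Integral(x/cos(x), x)


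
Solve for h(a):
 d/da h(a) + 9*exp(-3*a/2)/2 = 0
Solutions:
 h(a) = C1 + 3*exp(-3*a/2)


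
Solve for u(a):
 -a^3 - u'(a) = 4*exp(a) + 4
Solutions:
 u(a) = C1 - a^4/4 - 4*a - 4*exp(a)


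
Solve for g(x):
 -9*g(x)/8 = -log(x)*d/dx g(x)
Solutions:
 g(x) = C1*exp(9*li(x)/8)


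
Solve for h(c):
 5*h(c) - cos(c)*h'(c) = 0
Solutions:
 h(c) = C1*sqrt(sin(c) + 1)*(sin(c)^2 + 2*sin(c) + 1)/(sqrt(sin(c) - 1)*(sin(c)^2 - 2*sin(c) + 1))


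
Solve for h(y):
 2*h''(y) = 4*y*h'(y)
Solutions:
 h(y) = C1 + C2*erfi(y)


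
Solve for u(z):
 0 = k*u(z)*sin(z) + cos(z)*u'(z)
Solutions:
 u(z) = C1*exp(k*log(cos(z)))


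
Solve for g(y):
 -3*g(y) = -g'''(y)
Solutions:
 g(y) = C3*exp(3^(1/3)*y) + (C1*sin(3^(5/6)*y/2) + C2*cos(3^(5/6)*y/2))*exp(-3^(1/3)*y/2)


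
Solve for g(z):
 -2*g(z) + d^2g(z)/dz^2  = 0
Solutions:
 g(z) = C1*exp(-sqrt(2)*z) + C2*exp(sqrt(2)*z)


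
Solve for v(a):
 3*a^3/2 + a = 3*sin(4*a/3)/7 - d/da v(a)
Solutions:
 v(a) = C1 - 3*a^4/8 - a^2/2 - 9*cos(4*a/3)/28


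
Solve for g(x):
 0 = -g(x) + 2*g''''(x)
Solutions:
 g(x) = C1*exp(-2^(3/4)*x/2) + C2*exp(2^(3/4)*x/2) + C3*sin(2^(3/4)*x/2) + C4*cos(2^(3/4)*x/2)


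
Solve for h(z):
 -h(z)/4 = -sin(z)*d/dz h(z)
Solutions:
 h(z) = C1*(cos(z) - 1)^(1/8)/(cos(z) + 1)^(1/8)


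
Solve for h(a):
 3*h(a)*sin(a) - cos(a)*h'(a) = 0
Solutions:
 h(a) = C1/cos(a)^3


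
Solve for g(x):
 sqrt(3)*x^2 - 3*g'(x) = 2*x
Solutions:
 g(x) = C1 + sqrt(3)*x^3/9 - x^2/3


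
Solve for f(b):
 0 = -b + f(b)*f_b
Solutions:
 f(b) = -sqrt(C1 + b^2)
 f(b) = sqrt(C1 + b^2)


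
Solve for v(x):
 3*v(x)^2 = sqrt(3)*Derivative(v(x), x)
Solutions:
 v(x) = -1/(C1 + sqrt(3)*x)


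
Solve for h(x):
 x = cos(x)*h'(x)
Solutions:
 h(x) = C1 + Integral(x/cos(x), x)


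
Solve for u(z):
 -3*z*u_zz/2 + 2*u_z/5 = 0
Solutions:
 u(z) = C1 + C2*z^(19/15)


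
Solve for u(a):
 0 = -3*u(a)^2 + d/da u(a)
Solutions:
 u(a) = -1/(C1 + 3*a)


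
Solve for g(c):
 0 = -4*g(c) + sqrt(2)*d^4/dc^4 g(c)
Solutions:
 g(c) = C1*exp(-2^(3/8)*c) + C2*exp(2^(3/8)*c) + C3*sin(2^(3/8)*c) + C4*cos(2^(3/8)*c)


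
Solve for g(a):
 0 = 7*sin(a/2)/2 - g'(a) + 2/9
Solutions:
 g(a) = C1 + 2*a/9 - 7*cos(a/2)


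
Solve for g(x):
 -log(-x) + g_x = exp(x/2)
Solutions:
 g(x) = C1 + x*log(-x) - x + 2*exp(x/2)


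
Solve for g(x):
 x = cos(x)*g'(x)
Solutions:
 g(x) = C1 + Integral(x/cos(x), x)


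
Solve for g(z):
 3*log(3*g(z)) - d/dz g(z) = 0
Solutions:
 -Integral(1/(log(_y) + log(3)), (_y, g(z)))/3 = C1 - z


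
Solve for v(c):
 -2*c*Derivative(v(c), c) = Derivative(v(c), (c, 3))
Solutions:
 v(c) = C1 + Integral(C2*airyai(-2^(1/3)*c) + C3*airybi(-2^(1/3)*c), c)


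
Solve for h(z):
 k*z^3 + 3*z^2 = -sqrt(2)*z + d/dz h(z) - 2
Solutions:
 h(z) = C1 + k*z^4/4 + z^3 + sqrt(2)*z^2/2 + 2*z


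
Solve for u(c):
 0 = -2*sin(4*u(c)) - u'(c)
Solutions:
 u(c) = -acos((-C1 - exp(16*c))/(C1 - exp(16*c)))/4 + pi/2
 u(c) = acos((-C1 - exp(16*c))/(C1 - exp(16*c)))/4


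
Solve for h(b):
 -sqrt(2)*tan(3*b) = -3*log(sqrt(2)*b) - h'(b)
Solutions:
 h(b) = C1 - 3*b*log(b) - 3*b*log(2)/2 + 3*b - sqrt(2)*log(cos(3*b))/3


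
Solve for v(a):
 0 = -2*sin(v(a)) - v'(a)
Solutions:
 v(a) = -acos((-C1 - exp(4*a))/(C1 - exp(4*a))) + 2*pi
 v(a) = acos((-C1 - exp(4*a))/(C1 - exp(4*a)))


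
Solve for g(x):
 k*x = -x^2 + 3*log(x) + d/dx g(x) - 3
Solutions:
 g(x) = C1 + k*x^2/2 + x^3/3 - 3*x*log(x) + 6*x


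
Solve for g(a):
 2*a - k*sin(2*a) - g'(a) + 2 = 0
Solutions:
 g(a) = C1 + a^2 + 2*a + k*cos(2*a)/2


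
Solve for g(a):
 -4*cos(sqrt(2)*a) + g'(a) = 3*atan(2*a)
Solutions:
 g(a) = C1 + 3*a*atan(2*a) - 3*log(4*a^2 + 1)/4 + 2*sqrt(2)*sin(sqrt(2)*a)


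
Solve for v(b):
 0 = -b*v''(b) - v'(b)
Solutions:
 v(b) = C1 + C2*log(b)


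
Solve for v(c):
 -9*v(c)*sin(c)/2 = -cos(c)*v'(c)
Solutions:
 v(c) = C1/cos(c)^(9/2)


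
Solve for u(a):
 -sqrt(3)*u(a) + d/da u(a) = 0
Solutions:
 u(a) = C1*exp(sqrt(3)*a)


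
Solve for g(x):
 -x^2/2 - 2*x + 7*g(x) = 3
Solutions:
 g(x) = x^2/14 + 2*x/7 + 3/7


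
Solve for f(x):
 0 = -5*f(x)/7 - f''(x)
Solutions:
 f(x) = C1*sin(sqrt(35)*x/7) + C2*cos(sqrt(35)*x/7)


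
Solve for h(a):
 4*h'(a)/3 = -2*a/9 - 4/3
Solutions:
 h(a) = C1 - a^2/12 - a


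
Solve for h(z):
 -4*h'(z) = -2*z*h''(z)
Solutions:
 h(z) = C1 + C2*z^3


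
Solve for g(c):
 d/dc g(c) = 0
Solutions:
 g(c) = C1


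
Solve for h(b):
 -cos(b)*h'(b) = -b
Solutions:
 h(b) = C1 + Integral(b/cos(b), b)


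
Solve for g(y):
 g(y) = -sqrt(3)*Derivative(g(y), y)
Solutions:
 g(y) = C1*exp(-sqrt(3)*y/3)


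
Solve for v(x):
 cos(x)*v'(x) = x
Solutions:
 v(x) = C1 + Integral(x/cos(x), x)


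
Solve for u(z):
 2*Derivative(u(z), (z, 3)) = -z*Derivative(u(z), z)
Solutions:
 u(z) = C1 + Integral(C2*airyai(-2^(2/3)*z/2) + C3*airybi(-2^(2/3)*z/2), z)


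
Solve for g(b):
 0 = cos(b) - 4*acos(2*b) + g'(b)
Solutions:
 g(b) = C1 + 4*b*acos(2*b) - 2*sqrt(1 - 4*b^2) - sin(b)


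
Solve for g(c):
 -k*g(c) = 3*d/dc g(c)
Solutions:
 g(c) = C1*exp(-c*k/3)


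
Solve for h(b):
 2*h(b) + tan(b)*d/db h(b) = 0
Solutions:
 h(b) = C1/sin(b)^2


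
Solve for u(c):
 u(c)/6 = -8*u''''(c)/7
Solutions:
 u(c) = (C1*sin(sqrt(2)*3^(3/4)*7^(1/4)*c/12) + C2*cos(sqrt(2)*3^(3/4)*7^(1/4)*c/12))*exp(-sqrt(2)*3^(3/4)*7^(1/4)*c/12) + (C3*sin(sqrt(2)*3^(3/4)*7^(1/4)*c/12) + C4*cos(sqrt(2)*3^(3/4)*7^(1/4)*c/12))*exp(sqrt(2)*3^(3/4)*7^(1/4)*c/12)


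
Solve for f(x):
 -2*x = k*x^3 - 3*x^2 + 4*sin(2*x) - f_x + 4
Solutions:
 f(x) = C1 + k*x^4/4 - x^3 + x^2 + 4*x - 2*cos(2*x)


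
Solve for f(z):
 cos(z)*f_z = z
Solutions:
 f(z) = C1 + Integral(z/cos(z), z)


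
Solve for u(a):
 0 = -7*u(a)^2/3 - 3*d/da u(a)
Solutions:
 u(a) = 9/(C1 + 7*a)


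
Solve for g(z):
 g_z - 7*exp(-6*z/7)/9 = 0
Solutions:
 g(z) = C1 - 49*exp(-6*z/7)/54


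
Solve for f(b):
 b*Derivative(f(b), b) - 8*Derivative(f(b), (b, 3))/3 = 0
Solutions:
 f(b) = C1 + Integral(C2*airyai(3^(1/3)*b/2) + C3*airybi(3^(1/3)*b/2), b)


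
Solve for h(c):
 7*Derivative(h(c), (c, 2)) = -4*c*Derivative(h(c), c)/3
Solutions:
 h(c) = C1 + C2*erf(sqrt(42)*c/21)


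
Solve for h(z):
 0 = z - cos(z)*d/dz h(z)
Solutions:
 h(z) = C1 + Integral(z/cos(z), z)


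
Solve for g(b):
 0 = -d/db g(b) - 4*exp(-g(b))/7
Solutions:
 g(b) = log(C1 - 4*b/7)


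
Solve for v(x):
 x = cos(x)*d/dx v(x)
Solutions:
 v(x) = C1 + Integral(x/cos(x), x)


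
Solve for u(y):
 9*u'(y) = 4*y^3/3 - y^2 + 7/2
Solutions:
 u(y) = C1 + y^4/27 - y^3/27 + 7*y/18


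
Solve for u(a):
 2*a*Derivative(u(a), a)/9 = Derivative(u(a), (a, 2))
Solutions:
 u(a) = C1 + C2*erfi(a/3)


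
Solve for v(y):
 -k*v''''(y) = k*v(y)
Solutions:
 v(y) = (C1*sin(sqrt(2)*y/2) + C2*cos(sqrt(2)*y/2))*exp(-sqrt(2)*y/2) + (C3*sin(sqrt(2)*y/2) + C4*cos(sqrt(2)*y/2))*exp(sqrt(2)*y/2)


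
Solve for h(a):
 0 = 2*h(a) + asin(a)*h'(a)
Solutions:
 h(a) = C1*exp(-2*Integral(1/asin(a), a))


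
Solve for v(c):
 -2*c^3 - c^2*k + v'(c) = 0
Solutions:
 v(c) = C1 + c^4/2 + c^3*k/3


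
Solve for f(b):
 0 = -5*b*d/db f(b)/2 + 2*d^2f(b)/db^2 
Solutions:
 f(b) = C1 + C2*erfi(sqrt(10)*b/4)


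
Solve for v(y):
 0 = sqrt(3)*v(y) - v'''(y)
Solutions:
 v(y) = C3*exp(3^(1/6)*y) + (C1*sin(3^(2/3)*y/2) + C2*cos(3^(2/3)*y/2))*exp(-3^(1/6)*y/2)


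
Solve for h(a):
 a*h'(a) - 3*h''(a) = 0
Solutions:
 h(a) = C1 + C2*erfi(sqrt(6)*a/6)


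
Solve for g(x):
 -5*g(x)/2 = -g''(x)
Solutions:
 g(x) = C1*exp(-sqrt(10)*x/2) + C2*exp(sqrt(10)*x/2)


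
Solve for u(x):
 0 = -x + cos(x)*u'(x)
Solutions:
 u(x) = C1 + Integral(x/cos(x), x)


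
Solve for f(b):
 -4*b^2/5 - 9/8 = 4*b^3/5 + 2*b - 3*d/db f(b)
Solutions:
 f(b) = C1 + b^4/15 + 4*b^3/45 + b^2/3 + 3*b/8


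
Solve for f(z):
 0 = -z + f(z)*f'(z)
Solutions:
 f(z) = -sqrt(C1 + z^2)
 f(z) = sqrt(C1 + z^2)


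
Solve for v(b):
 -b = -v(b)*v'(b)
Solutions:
 v(b) = -sqrt(C1 + b^2)
 v(b) = sqrt(C1 + b^2)


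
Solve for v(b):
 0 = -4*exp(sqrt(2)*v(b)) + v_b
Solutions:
 v(b) = sqrt(2)*(2*log(-1/(C1 + 4*b)) - log(2))/4


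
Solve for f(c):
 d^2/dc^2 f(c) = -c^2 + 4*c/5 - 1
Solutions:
 f(c) = C1 + C2*c - c^4/12 + 2*c^3/15 - c^2/2


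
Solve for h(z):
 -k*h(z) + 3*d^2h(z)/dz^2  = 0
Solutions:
 h(z) = C1*exp(-sqrt(3)*sqrt(k)*z/3) + C2*exp(sqrt(3)*sqrt(k)*z/3)


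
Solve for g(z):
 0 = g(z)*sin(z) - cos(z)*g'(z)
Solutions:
 g(z) = C1/cos(z)


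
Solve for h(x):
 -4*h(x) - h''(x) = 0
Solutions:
 h(x) = C1*sin(2*x) + C2*cos(2*x)


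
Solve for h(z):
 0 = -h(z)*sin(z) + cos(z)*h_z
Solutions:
 h(z) = C1/cos(z)


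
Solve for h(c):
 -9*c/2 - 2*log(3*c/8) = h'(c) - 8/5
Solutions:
 h(c) = C1 - 9*c^2/4 - 2*c*log(c) - 2*c*log(3) + 18*c/5 + 6*c*log(2)


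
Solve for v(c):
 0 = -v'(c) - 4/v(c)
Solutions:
 v(c) = -sqrt(C1 - 8*c)
 v(c) = sqrt(C1 - 8*c)


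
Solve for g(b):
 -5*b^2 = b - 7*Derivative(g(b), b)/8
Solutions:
 g(b) = C1 + 40*b^3/21 + 4*b^2/7


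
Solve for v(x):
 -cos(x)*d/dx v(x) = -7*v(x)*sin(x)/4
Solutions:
 v(x) = C1/cos(x)^(7/4)


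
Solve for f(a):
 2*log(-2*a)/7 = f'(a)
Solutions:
 f(a) = C1 + 2*a*log(-a)/7 + 2*a*(-1 + log(2))/7


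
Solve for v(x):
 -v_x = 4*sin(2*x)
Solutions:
 v(x) = C1 + 2*cos(2*x)


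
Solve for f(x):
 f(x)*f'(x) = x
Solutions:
 f(x) = -sqrt(C1 + x^2)
 f(x) = sqrt(C1 + x^2)


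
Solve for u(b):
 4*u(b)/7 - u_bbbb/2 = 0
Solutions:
 u(b) = C1*exp(-14^(3/4)*b/7) + C2*exp(14^(3/4)*b/7) + C3*sin(14^(3/4)*b/7) + C4*cos(14^(3/4)*b/7)


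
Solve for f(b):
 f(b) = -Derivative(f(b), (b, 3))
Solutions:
 f(b) = C3*exp(-b) + (C1*sin(sqrt(3)*b/2) + C2*cos(sqrt(3)*b/2))*exp(b/2)


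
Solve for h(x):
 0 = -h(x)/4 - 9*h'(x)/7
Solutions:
 h(x) = C1*exp(-7*x/36)


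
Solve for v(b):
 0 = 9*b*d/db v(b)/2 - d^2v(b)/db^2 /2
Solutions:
 v(b) = C1 + C2*erfi(3*sqrt(2)*b/2)


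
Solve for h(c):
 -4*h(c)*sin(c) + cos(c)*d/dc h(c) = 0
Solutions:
 h(c) = C1/cos(c)^4


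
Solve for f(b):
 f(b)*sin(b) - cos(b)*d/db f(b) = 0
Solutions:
 f(b) = C1/cos(b)


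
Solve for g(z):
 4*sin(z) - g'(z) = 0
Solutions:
 g(z) = C1 - 4*cos(z)


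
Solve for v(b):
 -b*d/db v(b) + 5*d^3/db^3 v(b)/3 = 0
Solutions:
 v(b) = C1 + Integral(C2*airyai(3^(1/3)*5^(2/3)*b/5) + C3*airybi(3^(1/3)*5^(2/3)*b/5), b)


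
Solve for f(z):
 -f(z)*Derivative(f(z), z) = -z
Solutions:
 f(z) = -sqrt(C1 + z^2)
 f(z) = sqrt(C1 + z^2)


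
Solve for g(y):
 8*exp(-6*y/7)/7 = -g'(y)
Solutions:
 g(y) = C1 + 4*exp(-6*y/7)/3


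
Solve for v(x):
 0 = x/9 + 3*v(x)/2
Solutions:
 v(x) = -2*x/27


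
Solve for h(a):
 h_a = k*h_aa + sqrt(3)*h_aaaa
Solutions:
 h(a) = C1 + C2*exp(a*(-2*6^(1/3)*k/(sqrt(4*sqrt(3)*k^3 + 81) + 9)^(1/3) + 2^(2/3)*3^(1/6)*(sqrt(4*sqrt(3)*k^3 + 81) + 9)^(1/3))/6) + C3*exp(a*(-16*sqrt(3)*k/((-2^(2/3)*3^(1/6) + 6^(2/3)*I)*(sqrt(4*sqrt(3)*k^3 + 81) + 9)^(1/3)) - 2^(2/3)*3^(1/6)*(sqrt(4*sqrt(3)*k^3 + 81) + 9)^(1/3) + 6^(2/3)*I*(sqrt(4*sqrt(3)*k^3 + 81) + 9)^(1/3))/12) + C4*exp(a*(16*sqrt(3)*k/((2^(2/3)*3^(1/6) + 6^(2/3)*I)*(sqrt(4*sqrt(3)*k^3 + 81) + 9)^(1/3)) - 2^(2/3)*3^(1/6)*(sqrt(4*sqrt(3)*k^3 + 81) + 9)^(1/3) - 6^(2/3)*I*(sqrt(4*sqrt(3)*k^3 + 81) + 9)^(1/3))/12)


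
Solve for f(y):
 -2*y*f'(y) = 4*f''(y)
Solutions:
 f(y) = C1 + C2*erf(y/2)


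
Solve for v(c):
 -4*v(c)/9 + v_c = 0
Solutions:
 v(c) = C1*exp(4*c/9)


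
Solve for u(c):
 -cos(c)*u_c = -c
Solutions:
 u(c) = C1 + Integral(c/cos(c), c)


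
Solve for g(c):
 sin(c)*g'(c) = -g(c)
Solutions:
 g(c) = C1*sqrt(cos(c) + 1)/sqrt(cos(c) - 1)


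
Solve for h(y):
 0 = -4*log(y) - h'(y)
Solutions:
 h(y) = C1 - 4*y*log(y) + 4*y


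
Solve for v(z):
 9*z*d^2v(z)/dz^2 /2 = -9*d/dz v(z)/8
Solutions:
 v(z) = C1 + C2*z^(3/4)


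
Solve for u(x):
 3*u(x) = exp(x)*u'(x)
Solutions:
 u(x) = C1*exp(-3*exp(-x))


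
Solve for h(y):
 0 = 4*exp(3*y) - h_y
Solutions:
 h(y) = C1 + 4*exp(3*y)/3


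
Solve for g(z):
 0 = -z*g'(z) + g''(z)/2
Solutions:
 g(z) = C1 + C2*erfi(z)


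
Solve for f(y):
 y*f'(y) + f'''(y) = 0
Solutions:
 f(y) = C1 + Integral(C2*airyai(-y) + C3*airybi(-y), y)


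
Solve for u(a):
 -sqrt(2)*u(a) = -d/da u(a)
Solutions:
 u(a) = C1*exp(sqrt(2)*a)


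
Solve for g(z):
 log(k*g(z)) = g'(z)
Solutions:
 li(k*g(z))/k = C1 + z


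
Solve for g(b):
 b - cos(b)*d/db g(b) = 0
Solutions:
 g(b) = C1 + Integral(b/cos(b), b)


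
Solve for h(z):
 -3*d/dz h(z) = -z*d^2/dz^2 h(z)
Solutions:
 h(z) = C1 + C2*z^4


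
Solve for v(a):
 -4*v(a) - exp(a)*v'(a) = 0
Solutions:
 v(a) = C1*exp(4*exp(-a))


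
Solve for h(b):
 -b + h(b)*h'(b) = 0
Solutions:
 h(b) = -sqrt(C1 + b^2)
 h(b) = sqrt(C1 + b^2)


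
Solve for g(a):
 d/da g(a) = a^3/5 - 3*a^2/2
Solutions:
 g(a) = C1 + a^4/20 - a^3/2


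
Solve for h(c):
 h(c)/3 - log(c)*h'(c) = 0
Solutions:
 h(c) = C1*exp(li(c)/3)


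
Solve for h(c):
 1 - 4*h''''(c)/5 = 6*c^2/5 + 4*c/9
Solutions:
 h(c) = C1 + C2*c + C3*c^2 + C4*c^3 - c^6/240 - c^5/216 + 5*c^4/96


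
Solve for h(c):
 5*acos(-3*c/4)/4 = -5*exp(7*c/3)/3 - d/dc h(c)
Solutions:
 h(c) = C1 - 5*c*acos(-3*c/4)/4 - 5*sqrt(16 - 9*c^2)/12 - 5*exp(7*c/3)/7


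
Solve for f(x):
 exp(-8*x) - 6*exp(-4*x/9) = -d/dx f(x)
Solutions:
 f(x) = C1 + exp(-8*x)/8 - 27*exp(-4*x/9)/2


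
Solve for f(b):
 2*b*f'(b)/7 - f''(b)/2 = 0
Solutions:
 f(b) = C1 + C2*erfi(sqrt(14)*b/7)


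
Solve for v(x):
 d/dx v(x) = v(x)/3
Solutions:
 v(x) = C1*exp(x/3)


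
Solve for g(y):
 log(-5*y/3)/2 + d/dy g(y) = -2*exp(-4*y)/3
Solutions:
 g(y) = C1 - y*log(-y)/2 + y*(-log(5) + 1 + log(3))/2 + exp(-4*y)/6


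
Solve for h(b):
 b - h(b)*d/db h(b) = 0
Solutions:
 h(b) = -sqrt(C1 + b^2)
 h(b) = sqrt(C1 + b^2)


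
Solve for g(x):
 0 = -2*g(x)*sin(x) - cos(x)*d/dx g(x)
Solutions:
 g(x) = C1*cos(x)^2


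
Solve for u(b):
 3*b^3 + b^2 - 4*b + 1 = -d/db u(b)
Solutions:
 u(b) = C1 - 3*b^4/4 - b^3/3 + 2*b^2 - b


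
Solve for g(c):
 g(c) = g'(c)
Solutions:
 g(c) = C1*exp(c)


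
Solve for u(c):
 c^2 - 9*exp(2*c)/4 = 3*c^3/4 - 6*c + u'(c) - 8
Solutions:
 u(c) = C1 - 3*c^4/16 + c^3/3 + 3*c^2 + 8*c - 9*exp(2*c)/8


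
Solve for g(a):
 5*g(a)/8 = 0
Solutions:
 g(a) = 0


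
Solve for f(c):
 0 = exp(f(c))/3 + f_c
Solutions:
 f(c) = log(1/(C1 + c)) + log(3)


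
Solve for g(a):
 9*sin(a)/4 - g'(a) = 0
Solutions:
 g(a) = C1 - 9*cos(a)/4


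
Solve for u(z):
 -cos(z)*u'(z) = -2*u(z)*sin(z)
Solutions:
 u(z) = C1/cos(z)^2


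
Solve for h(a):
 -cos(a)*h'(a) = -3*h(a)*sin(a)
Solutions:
 h(a) = C1/cos(a)^3


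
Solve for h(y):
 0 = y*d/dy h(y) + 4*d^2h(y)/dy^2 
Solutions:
 h(y) = C1 + C2*erf(sqrt(2)*y/4)


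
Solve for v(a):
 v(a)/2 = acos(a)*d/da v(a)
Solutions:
 v(a) = C1*exp(Integral(1/acos(a), a)/2)


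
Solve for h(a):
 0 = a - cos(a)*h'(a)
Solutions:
 h(a) = C1 + Integral(a/cos(a), a)


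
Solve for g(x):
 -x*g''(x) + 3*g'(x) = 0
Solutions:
 g(x) = C1 + C2*x^4


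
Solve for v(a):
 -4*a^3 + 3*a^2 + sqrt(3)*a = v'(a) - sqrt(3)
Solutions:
 v(a) = C1 - a^4 + a^3 + sqrt(3)*a^2/2 + sqrt(3)*a


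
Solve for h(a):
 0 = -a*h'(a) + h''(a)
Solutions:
 h(a) = C1 + C2*erfi(sqrt(2)*a/2)


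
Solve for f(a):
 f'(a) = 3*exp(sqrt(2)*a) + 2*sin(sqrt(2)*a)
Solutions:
 f(a) = C1 + 3*sqrt(2)*exp(sqrt(2)*a)/2 - sqrt(2)*cos(sqrt(2)*a)


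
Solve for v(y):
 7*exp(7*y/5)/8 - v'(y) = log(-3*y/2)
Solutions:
 v(y) = C1 - y*log(-y) + y*(-log(3) + log(2) + 1) + 5*exp(7*y/5)/8


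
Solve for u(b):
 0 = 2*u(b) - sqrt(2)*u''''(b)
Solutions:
 u(b) = C1*exp(-2^(1/8)*b) + C2*exp(2^(1/8)*b) + C3*sin(2^(1/8)*b) + C4*cos(2^(1/8)*b)


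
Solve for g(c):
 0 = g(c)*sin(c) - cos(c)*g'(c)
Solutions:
 g(c) = C1/cos(c)


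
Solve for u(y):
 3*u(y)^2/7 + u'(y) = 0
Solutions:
 u(y) = 7/(C1 + 3*y)


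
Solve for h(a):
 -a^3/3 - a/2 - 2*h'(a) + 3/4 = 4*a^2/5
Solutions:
 h(a) = C1 - a^4/24 - 2*a^3/15 - a^2/8 + 3*a/8


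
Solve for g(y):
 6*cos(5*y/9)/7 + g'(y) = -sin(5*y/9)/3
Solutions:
 g(y) = C1 - 54*sin(5*y/9)/35 + 3*cos(5*y/9)/5


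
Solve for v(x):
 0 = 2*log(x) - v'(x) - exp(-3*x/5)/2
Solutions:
 v(x) = C1 + 2*x*log(x) - 2*x + 5*exp(-3*x/5)/6


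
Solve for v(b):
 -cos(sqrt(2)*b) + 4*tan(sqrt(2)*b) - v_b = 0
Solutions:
 v(b) = C1 - 2*sqrt(2)*log(cos(sqrt(2)*b)) - sqrt(2)*sin(sqrt(2)*b)/2


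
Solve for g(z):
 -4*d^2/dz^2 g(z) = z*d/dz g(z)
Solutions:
 g(z) = C1 + C2*erf(sqrt(2)*z/4)


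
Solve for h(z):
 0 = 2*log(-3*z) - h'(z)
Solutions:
 h(z) = C1 + 2*z*log(-z) + 2*z*(-1 + log(3))


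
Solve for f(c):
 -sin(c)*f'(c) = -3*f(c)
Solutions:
 f(c) = C1*(cos(c) - 1)^(3/2)/(cos(c) + 1)^(3/2)


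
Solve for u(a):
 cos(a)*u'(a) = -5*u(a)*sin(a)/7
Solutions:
 u(a) = C1*cos(a)^(5/7)


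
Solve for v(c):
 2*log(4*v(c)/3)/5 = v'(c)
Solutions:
 -5*Integral(1/(log(_y) - log(3) + 2*log(2)), (_y, v(c)))/2 = C1 - c


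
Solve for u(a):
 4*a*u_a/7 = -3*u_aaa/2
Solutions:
 u(a) = C1 + Integral(C2*airyai(-2*21^(2/3)*a/21) + C3*airybi(-2*21^(2/3)*a/21), a)


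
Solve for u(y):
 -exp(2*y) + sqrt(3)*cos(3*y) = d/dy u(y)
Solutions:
 u(y) = C1 - exp(2*y)/2 + sqrt(3)*sin(3*y)/3


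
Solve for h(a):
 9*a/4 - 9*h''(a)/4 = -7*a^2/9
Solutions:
 h(a) = C1 + C2*a + 7*a^4/243 + a^3/6


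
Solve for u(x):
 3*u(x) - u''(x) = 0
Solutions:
 u(x) = C1*exp(-sqrt(3)*x) + C2*exp(sqrt(3)*x)


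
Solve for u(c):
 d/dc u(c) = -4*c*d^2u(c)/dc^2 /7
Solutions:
 u(c) = C1 + C2/c^(3/4)


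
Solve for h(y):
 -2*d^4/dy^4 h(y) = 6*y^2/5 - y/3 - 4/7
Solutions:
 h(y) = C1 + C2*y + C3*y^2 + C4*y^3 - y^6/600 + y^5/720 + y^4/84


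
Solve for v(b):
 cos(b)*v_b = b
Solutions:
 v(b) = C1 + Integral(b/cos(b), b)


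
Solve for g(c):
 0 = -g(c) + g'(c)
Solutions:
 g(c) = C1*exp(c)


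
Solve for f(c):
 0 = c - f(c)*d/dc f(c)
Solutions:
 f(c) = -sqrt(C1 + c^2)
 f(c) = sqrt(C1 + c^2)


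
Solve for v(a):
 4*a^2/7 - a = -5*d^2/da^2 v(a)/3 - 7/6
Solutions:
 v(a) = C1 + C2*a - a^4/35 + a^3/10 - 7*a^2/20


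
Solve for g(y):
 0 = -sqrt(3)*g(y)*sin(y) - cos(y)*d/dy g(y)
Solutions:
 g(y) = C1*cos(y)^(sqrt(3))


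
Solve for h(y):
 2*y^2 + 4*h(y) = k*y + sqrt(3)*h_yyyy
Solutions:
 h(y) = C1*exp(-sqrt(2)*3^(7/8)*y/3) + C2*exp(sqrt(2)*3^(7/8)*y/3) + C3*sin(sqrt(2)*3^(7/8)*y/3) + C4*cos(sqrt(2)*3^(7/8)*y/3) + k*y/4 - y^2/2


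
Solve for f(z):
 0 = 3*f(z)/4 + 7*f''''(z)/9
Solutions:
 f(z) = (C1*sin(21^(3/4)*z/14) + C2*cos(21^(3/4)*z/14))*exp(-21^(3/4)*z/14) + (C3*sin(21^(3/4)*z/14) + C4*cos(21^(3/4)*z/14))*exp(21^(3/4)*z/14)


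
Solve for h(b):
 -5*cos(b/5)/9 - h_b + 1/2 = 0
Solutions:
 h(b) = C1 + b/2 - 25*sin(b/5)/9


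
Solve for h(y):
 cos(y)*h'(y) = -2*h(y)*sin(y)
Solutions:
 h(y) = C1*cos(y)^2


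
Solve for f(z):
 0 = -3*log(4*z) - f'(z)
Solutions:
 f(z) = C1 - 3*z*log(z) - z*log(64) + 3*z


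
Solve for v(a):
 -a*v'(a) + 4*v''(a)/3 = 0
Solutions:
 v(a) = C1 + C2*erfi(sqrt(6)*a/4)


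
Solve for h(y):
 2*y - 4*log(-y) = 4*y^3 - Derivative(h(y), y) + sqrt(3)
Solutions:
 h(y) = C1 + y^4 - y^2 + 4*y*log(-y) + y*(-4 + sqrt(3))


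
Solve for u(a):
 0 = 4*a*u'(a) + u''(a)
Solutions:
 u(a) = C1 + C2*erf(sqrt(2)*a)


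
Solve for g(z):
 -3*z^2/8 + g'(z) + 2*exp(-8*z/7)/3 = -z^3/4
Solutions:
 g(z) = C1 - z^4/16 + z^3/8 + 7*exp(-8*z/7)/12


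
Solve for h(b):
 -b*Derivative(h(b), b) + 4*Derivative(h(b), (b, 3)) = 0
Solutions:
 h(b) = C1 + Integral(C2*airyai(2^(1/3)*b/2) + C3*airybi(2^(1/3)*b/2), b)


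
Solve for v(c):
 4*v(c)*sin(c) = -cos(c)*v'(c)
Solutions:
 v(c) = C1*cos(c)^4


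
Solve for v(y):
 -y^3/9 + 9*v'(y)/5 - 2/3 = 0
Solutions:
 v(y) = C1 + 5*y^4/324 + 10*y/27


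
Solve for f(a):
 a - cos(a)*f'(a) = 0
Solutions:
 f(a) = C1 + Integral(a/cos(a), a)


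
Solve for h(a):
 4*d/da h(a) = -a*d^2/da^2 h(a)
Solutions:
 h(a) = C1 + C2/a^3


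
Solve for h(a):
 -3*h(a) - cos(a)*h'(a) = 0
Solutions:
 h(a) = C1*(sin(a) - 1)^(3/2)/(sin(a) + 1)^(3/2)


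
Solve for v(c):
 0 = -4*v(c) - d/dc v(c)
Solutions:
 v(c) = C1*exp(-4*c)


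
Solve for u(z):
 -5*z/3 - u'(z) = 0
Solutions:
 u(z) = C1 - 5*z^2/6


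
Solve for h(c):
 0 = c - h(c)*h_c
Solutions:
 h(c) = -sqrt(C1 + c^2)
 h(c) = sqrt(C1 + c^2)


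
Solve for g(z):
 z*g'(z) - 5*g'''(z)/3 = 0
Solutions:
 g(z) = C1 + Integral(C2*airyai(3^(1/3)*5^(2/3)*z/5) + C3*airybi(3^(1/3)*5^(2/3)*z/5), z)


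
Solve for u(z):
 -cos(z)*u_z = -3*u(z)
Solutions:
 u(z) = C1*(sin(z) + 1)^(3/2)/(sin(z) - 1)^(3/2)


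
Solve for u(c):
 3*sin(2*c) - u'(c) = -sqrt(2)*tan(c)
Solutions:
 u(c) = C1 - sqrt(2)*log(cos(c)) - 3*cos(2*c)/2


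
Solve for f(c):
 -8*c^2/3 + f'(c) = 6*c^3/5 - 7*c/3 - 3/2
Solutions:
 f(c) = C1 + 3*c^4/10 + 8*c^3/9 - 7*c^2/6 - 3*c/2


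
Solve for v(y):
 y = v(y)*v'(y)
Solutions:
 v(y) = -sqrt(C1 + y^2)
 v(y) = sqrt(C1 + y^2)


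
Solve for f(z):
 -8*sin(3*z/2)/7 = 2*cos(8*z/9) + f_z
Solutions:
 f(z) = C1 - 9*sin(8*z/9)/4 + 16*cos(3*z/2)/21


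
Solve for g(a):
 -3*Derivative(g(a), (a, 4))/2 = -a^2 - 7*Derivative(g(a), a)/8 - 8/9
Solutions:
 g(a) = C1 + C4*exp(126^(1/3)*a/6) - 8*a^3/21 - 64*a/63 + (C2*sin(14^(1/3)*3^(1/6)*a/4) + C3*cos(14^(1/3)*3^(1/6)*a/4))*exp(-126^(1/3)*a/12)


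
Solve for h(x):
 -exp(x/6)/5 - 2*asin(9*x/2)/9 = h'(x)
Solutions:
 h(x) = C1 - 2*x*asin(9*x/2)/9 - 2*sqrt(4 - 81*x^2)/81 - 6*exp(x/6)/5


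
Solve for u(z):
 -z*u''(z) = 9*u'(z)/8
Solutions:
 u(z) = C1 + C2/z^(1/8)


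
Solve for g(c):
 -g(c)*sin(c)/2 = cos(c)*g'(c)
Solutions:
 g(c) = C1*sqrt(cos(c))


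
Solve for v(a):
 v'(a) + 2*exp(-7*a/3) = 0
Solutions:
 v(a) = C1 + 6*exp(-7*a/3)/7


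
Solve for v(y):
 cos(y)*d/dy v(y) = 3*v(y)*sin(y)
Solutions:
 v(y) = C1/cos(y)^3


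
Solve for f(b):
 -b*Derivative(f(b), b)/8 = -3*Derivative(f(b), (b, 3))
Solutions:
 f(b) = C1 + Integral(C2*airyai(3^(2/3)*b/6) + C3*airybi(3^(2/3)*b/6), b)


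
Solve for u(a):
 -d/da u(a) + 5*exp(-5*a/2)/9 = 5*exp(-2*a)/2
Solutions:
 u(a) = C1 + 5*exp(-2*a)/4 - 2*exp(-5*a/2)/9


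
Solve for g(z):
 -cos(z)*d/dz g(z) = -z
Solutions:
 g(z) = C1 + Integral(z/cos(z), z)


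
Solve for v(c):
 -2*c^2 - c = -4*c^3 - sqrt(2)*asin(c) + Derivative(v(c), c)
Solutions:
 v(c) = C1 + c^4 - 2*c^3/3 - c^2/2 + sqrt(2)*(c*asin(c) + sqrt(1 - c^2))


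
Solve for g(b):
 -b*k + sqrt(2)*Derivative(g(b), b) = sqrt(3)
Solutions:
 g(b) = C1 + sqrt(2)*b^2*k/4 + sqrt(6)*b/2


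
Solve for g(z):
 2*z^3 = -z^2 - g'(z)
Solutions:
 g(z) = C1 - z^4/2 - z^3/3


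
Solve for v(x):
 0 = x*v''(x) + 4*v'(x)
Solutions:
 v(x) = C1 + C2/x^3


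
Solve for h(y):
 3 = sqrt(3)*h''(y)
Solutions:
 h(y) = C1 + C2*y + sqrt(3)*y^2/2


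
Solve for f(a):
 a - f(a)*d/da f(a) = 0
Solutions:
 f(a) = -sqrt(C1 + a^2)
 f(a) = sqrt(C1 + a^2)


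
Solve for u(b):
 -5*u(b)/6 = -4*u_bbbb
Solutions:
 u(b) = C1*exp(-270^(1/4)*b/6) + C2*exp(270^(1/4)*b/6) + C3*sin(270^(1/4)*b/6) + C4*cos(270^(1/4)*b/6)


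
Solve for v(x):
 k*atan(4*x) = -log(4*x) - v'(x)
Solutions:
 v(x) = C1 - k*(x*atan(4*x) - log(16*x^2 + 1)/8) - x*log(x) - 2*x*log(2) + x


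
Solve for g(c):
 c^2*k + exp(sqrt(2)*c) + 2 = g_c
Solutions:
 g(c) = C1 + c^3*k/3 + 2*c + sqrt(2)*exp(sqrt(2)*c)/2


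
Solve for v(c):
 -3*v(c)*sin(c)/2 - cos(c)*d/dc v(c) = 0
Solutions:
 v(c) = C1*cos(c)^(3/2)


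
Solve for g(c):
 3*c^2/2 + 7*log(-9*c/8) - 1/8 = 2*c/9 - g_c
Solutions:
 g(c) = C1 - c^3/2 + c^2/9 - 7*c*log(-c) + c*(-14*log(3) + 57/8 + 21*log(2))


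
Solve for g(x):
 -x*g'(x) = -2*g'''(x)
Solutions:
 g(x) = C1 + Integral(C2*airyai(2^(2/3)*x/2) + C3*airybi(2^(2/3)*x/2), x)


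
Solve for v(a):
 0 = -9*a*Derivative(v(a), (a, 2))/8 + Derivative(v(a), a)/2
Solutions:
 v(a) = C1 + C2*a^(13/9)


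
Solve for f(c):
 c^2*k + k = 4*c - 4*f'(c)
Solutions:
 f(c) = C1 - c^3*k/12 + c^2/2 - c*k/4


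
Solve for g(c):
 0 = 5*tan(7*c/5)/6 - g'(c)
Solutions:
 g(c) = C1 - 25*log(cos(7*c/5))/42


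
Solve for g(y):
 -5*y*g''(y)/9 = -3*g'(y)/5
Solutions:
 g(y) = C1 + C2*y^(52/25)


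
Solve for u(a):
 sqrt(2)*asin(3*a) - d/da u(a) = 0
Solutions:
 u(a) = C1 + sqrt(2)*(a*asin(3*a) + sqrt(1 - 9*a^2)/3)


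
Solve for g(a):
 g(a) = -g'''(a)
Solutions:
 g(a) = C3*exp(-a) + (C1*sin(sqrt(3)*a/2) + C2*cos(sqrt(3)*a/2))*exp(a/2)


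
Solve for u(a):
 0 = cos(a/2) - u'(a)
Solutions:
 u(a) = C1 + 2*sin(a/2)


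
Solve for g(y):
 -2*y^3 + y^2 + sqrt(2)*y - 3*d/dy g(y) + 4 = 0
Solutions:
 g(y) = C1 - y^4/6 + y^3/9 + sqrt(2)*y^2/6 + 4*y/3


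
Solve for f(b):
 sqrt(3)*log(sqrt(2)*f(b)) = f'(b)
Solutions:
 -2*sqrt(3)*Integral(1/(2*log(_y) + log(2)), (_y, f(b)))/3 = C1 - b


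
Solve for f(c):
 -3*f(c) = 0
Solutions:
 f(c) = 0


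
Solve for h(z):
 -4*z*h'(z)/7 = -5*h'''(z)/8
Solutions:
 h(z) = C1 + Integral(C2*airyai(2*70^(2/3)*z/35) + C3*airybi(2*70^(2/3)*z/35), z)


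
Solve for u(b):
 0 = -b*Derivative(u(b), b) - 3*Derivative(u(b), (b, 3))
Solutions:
 u(b) = C1 + Integral(C2*airyai(-3^(2/3)*b/3) + C3*airybi(-3^(2/3)*b/3), b)


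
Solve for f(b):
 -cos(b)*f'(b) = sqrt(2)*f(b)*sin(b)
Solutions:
 f(b) = C1*cos(b)^(sqrt(2))


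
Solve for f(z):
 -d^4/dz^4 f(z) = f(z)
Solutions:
 f(z) = (C1*sin(sqrt(2)*z/2) + C2*cos(sqrt(2)*z/2))*exp(-sqrt(2)*z/2) + (C3*sin(sqrt(2)*z/2) + C4*cos(sqrt(2)*z/2))*exp(sqrt(2)*z/2)


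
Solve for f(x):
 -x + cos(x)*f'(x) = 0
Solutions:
 f(x) = C1 + Integral(x/cos(x), x)


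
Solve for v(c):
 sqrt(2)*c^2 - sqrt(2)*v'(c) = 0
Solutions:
 v(c) = C1 + c^3/3


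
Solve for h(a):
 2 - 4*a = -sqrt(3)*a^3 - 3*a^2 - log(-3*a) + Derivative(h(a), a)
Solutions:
 h(a) = C1 + sqrt(3)*a^4/4 + a^3 - 2*a^2 + a*log(-a) + a*(1 + log(3))


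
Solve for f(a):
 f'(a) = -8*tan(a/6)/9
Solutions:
 f(a) = C1 + 16*log(cos(a/6))/3


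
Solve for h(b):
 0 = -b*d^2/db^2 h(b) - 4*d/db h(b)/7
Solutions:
 h(b) = C1 + C2*b^(3/7)


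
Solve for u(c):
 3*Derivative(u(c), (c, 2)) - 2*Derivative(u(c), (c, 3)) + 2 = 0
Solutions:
 u(c) = C1 + C2*c + C3*exp(3*c/2) - c^2/3
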